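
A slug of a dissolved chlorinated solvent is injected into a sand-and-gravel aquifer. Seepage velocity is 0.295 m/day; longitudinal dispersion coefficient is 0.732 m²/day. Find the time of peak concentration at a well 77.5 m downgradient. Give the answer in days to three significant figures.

254 days

For the 1D instantaneous-source solution, setting ∂C/∂t = 0 at fixed x gives v²t² + 2Dt − x² = 0, so t = (√(D² + v²x²) − D)/v².
√(D² + v²x²) = √(0.732² + 0.295² × 77.5²) = 22.87; v² = 0.087025.
t = (22.87 − 0.732)/0.087025 = 254 days (vs. the pure-advection estimate x/v = 263 d).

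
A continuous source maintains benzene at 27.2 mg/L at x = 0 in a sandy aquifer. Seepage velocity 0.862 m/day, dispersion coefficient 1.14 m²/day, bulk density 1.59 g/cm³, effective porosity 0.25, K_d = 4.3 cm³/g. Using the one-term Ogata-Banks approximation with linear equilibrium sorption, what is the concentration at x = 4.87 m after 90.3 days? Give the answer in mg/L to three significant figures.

Retardation factor R = 1 + ρ_b·K_d/n = 1 + 1.59 × 4.3/0.25 = 28.35.
Sorption retards both mechanisms: v_R = v/R = 0.03041 m/day, D_R = D/R = 0.04021 m²/day.
v_R·t = 0.03041 × 90.3 = 2.746023 m; 2√(D_R t) = 3.811 m; argument = (4.87 − 2.746023)/3.811 = 0.5573.
C = C₀ × ½·erfc(0.5573) = 27.2 × 0.2153 = 5.86 mg/L.

5.86 mg/L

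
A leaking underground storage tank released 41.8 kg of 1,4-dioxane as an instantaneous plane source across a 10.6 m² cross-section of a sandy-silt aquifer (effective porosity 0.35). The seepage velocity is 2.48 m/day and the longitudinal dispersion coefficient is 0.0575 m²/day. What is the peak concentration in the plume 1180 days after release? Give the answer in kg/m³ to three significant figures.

The peak of an instantaneous 1D plume sits at x = vt; there the Gaussian factor is 1 and C_max = M/(n_e·A·√(4πDt)), where n_e·A is the pore area the mass is dissolved in.
√(4πDt) = √(4π × 0.0575 × 1180) = 29.20 m, so C_max = 41.8/(0.35 × 10.6 × 29.20) = 0.386 kg/m³.

0.386 kg/m³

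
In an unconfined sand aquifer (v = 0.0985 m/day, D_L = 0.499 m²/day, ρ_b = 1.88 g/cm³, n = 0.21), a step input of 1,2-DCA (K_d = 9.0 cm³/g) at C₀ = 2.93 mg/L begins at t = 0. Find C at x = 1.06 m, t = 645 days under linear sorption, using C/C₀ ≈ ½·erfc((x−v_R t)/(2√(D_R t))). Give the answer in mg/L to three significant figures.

Retardation factor R = 1 + ρ_b·K_d/n = 1 + 1.88 × 9.0/0.21 = 81.57.
Sorption retards both mechanisms: v_R = v/R = 0.001208 m/day, D_R = D/R = 0.006117 m²/day.
v_R·t = 0.001208 × 645 = 0.77916 m; 2√(D_R t) = 3.973 m; argument = (1.06 − 0.77916)/3.973 = 0.07069.
C = C₀ × ½·erfc(0.07069) = 2.93 × 0.4602 = 1.35 mg/L.

1.35 mg/L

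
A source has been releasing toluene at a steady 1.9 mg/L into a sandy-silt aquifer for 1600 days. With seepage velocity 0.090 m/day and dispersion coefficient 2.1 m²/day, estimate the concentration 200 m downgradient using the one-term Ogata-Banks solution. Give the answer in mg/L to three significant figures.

0.470 mg/L

For a continuous step input, C/C₀ ≈ ½·erfc((x−vt)/(2√(Dt))).
vt = 0.090 × 1600 = 144 m and 2√(Dt) = 2√(2.1 × 1600) = 115.9 m.
Argument (x−vt)/(2√(Dt)) = (200 − 144)/115.9 = 0.4832; ½·erfc(0.4832) = 0.2472.
C = 1.9 × 0.2472 = 0.470 mg/L.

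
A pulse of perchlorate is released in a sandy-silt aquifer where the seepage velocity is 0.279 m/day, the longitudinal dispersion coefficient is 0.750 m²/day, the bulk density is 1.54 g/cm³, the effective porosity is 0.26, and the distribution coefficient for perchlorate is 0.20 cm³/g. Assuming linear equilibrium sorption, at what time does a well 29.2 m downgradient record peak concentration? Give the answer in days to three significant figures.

Retardation factor R = 1 + ρ_b·K_d/n = 1 + 1.54 × 0.20/0.26 = 2.185.
Sorption retards both mechanisms: v_R = v/R = 0.1277 m/day, D_R = D/R = 0.3432 m²/day.
Peak time from v_R²t² + 2D_R t − x² = 0: t = (√(D_R² + v_R²x²) − D_R)/v_R².
√(D_R² + v_R²x²) = √(0.3432² + 0.1277² × 29.2²) = 3.745; v_R² = 0.01631.
t = (3.745 − 0.3432)/0.01631 = 209 days.

209 days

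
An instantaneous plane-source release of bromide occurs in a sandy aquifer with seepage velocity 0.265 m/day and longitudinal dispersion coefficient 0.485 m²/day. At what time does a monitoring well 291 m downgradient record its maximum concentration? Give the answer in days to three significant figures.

For the 1D instantaneous-source solution, setting ∂C/∂t = 0 at fixed x gives v²t² + 2Dt − x² = 0, so t = (√(D² + v²x²) − D)/v².
√(D² + v²x²) = √(0.485² + 0.265² × 291²) = 77.12; v² = 0.070225.
t = (77.12 − 0.485)/0.070225 = 1090 days (vs. the pure-advection estimate x/v = 1100 d).

1090 days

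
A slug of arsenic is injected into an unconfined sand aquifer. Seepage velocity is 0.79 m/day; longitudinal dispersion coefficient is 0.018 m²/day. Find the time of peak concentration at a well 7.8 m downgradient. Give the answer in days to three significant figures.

For the 1D instantaneous-source solution, setting ∂C/∂t = 0 at fixed x gives v²t² + 2Dt − x² = 0, so t = (√(D² + v²x²) − D)/v².
√(D² + v²x²) = √(0.018² + 0.79² × 7.8²) = 6.162; v² = 0.6241.
t = (6.162 − 0.018)/0.6241 = 9.84 days (vs. the pure-advection estimate x/v = 9.87 d).

9.84 days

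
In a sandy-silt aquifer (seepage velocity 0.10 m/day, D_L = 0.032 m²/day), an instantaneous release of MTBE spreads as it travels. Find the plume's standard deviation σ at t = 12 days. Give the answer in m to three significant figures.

Dispersive spreading gives a Gaussian with σ² = 2Dt; advection only shifts the center.
σ = √(2 × 0.032 × 12) = 0.876 m.

0.876 m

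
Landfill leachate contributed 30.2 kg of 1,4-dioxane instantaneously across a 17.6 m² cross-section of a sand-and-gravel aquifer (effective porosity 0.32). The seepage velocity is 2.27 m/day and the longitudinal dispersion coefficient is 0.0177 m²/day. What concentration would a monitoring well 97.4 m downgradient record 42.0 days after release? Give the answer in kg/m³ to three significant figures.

For an instantaneous plane source, C(x,t) = M/(n_e·A·√(4πDt)) · exp(−(x−vt)²/(4Dt)), with n_e·A the pore (flow) area.
Plume center vt = 2.27 × 42.0 = 95.34 m, so the well at 97.4 m is 2.06 m downgradient of the peak.
√(4πDt) = 3.056 m, giving peak height M/(n_e·A·√(4πDt)) = 30.2/(0.32 × 17.6 × 3.056) = 1.755 kg/m³.
(x−vt)²/(4Dt) = (2.06)²/(4 × 0.0177 × 42.0) = 1.427; exp(−1.427) = 0.2400.
C = 1.755 × 0.2400 = 0.421 kg/m³.

0.421 kg/m³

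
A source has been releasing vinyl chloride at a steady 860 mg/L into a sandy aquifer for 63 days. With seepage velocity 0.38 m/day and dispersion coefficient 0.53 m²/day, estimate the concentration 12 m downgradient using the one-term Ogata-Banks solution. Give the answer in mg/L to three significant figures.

798 mg/L

For a continuous step input, C/C₀ ≈ ½·erfc((x−vt)/(2√(Dt))).
vt = 0.38 × 63 = 23.94 m and 2√(Dt) = 2√(0.53 × 63) = 11.56 m.
Argument (x−vt)/(2√(Dt)) = (12 − 23.94)/11.56 = -1.033; ½·erfc(-1.033) = 0.9280.
C = 860 × 0.9280 = 798 mg/L.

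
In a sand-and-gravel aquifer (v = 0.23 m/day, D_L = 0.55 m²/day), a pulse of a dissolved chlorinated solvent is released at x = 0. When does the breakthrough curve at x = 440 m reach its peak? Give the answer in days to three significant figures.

For the 1D instantaneous-source solution, setting ∂C/∂t = 0 at fixed x gives v²t² + 2Dt − x² = 0, so t = (√(D² + v²x²) − D)/v².
√(D² + v²x²) = √(0.55² + 0.23² × 440²) = 101.2; v² = 0.0529.
t = (101.2 − 0.55)/0.0529 = 1900 days (vs. the pure-advection estimate x/v = 1910 d).

1900 days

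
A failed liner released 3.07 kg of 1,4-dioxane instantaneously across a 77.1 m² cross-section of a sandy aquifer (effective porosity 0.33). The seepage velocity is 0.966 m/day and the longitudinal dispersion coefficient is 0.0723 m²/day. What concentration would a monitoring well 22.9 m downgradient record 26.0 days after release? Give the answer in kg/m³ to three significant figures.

For an instantaneous plane source, C(x,t) = M/(n_e·A·√(4πDt)) · exp(−(x−vt)²/(4Dt)), with n_e·A the pore (flow) area.
Plume center vt = 0.966 × 26.0 = 25.116 m, so the well at 22.9 m is 2.216 m upgradient of the peak.
√(4πDt) = 4.860 m, giving peak height M/(n_e·A·√(4πDt)) = 3.07/(0.33 × 77.1 × 4.860) = 0.02483 kg/m³.
(x−vt)²/(4Dt) = (-2.216)²/(4 × 0.0723 × 26.0) = 0.6531; exp(−0.6531) = 0.5204.
C = 0.02483 × 0.5204 = 0.0129 kg/m³.

0.0129 kg/m³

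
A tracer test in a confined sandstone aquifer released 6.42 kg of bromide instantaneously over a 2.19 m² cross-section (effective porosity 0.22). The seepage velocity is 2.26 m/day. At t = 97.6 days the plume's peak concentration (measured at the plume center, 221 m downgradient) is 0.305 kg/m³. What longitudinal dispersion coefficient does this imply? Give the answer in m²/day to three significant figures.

1.56 m²/day

At the plume center C_max = M/(n_e·A·√(4πDt)), so D = M²/(4πt·(n_e·A·C_max)²).
n_e·A·C_max = 0.22 × 2.19 × 0.305 = 0.1469 kg/m.
D = 6.42²/(4π × 97.6 × 0.1469²) = 1.56 m²/day.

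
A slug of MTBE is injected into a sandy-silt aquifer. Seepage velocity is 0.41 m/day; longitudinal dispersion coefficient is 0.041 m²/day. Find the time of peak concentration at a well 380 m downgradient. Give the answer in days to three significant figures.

For the 1D instantaneous-source solution, setting ∂C/∂t = 0 at fixed x gives v²t² + 2Dt − x² = 0, so t = (√(D² + v²x²) − D)/v².
√(D² + v²x²) = √(0.041² + 0.41² × 380²) = 155.8; v² = 0.1681.
t = (155.8 − 0.041)/0.1681 = 927 days (vs. the pure-advection estimate x/v = 927 d).

927 days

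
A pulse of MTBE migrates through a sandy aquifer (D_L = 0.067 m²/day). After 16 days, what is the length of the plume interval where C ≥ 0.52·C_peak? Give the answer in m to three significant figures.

3.35 m

The plume is Gaussian with σ = √(2Dt) = √(2 × 0.067 × 16) = 1.464 m.
C/C_peak = exp(−Δx²/(2σ²)) = 0.52 ⇒ Δx = σ·√(−2 ln 0.52) = 1.464 × 1.144 = 1.675 m.
Width = 2Δx = 3.35 m.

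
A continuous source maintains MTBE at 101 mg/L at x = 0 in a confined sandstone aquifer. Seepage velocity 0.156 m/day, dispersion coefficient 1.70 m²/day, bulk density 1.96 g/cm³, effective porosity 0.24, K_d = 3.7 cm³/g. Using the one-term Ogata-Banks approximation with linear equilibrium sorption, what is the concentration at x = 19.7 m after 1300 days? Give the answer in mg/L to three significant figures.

Retardation factor R = 1 + ρ_b·K_d/n = 1 + 1.96 × 3.7/0.24 = 31.22.
Sorption retards both mechanisms: v_R = v/R = 0.004997 m/day, D_R = D/R = 0.05445 m²/day.
v_R·t = 0.004997 × 1300 = 6.4961 m; 2√(D_R t) = 16.83 m; argument = (19.7 − 6.4961)/16.83 = 0.7845.
C = C₀ × ½·erfc(0.7845) = 101 × 0.1336 = 13.5 mg/L.

13.5 mg/L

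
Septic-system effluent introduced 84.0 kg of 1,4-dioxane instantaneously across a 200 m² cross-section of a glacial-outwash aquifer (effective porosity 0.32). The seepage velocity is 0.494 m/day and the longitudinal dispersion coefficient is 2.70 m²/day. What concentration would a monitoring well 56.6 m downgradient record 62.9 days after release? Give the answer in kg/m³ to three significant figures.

For an instantaneous plane source, C(x,t) = M/(n_e·A·√(4πDt)) · exp(−(x−vt)²/(4Dt)), with n_e·A the pore (flow) area.
Plume center vt = 0.494 × 62.9 = 31.0726 m, so the well at 56.6 m is 25.5274 m downgradient of the peak.
√(4πDt) = 46.20 m, giving peak height M/(n_e·A·√(4πDt)) = 84.0/(0.32 × 200 × 46.20) = 0.02841 kg/m³.
(x−vt)²/(4Dt) = (25.5274)²/(4 × 2.70 × 62.9) = 0.9593; exp(−0.9593) = 0.3832.
C = 0.02841 × 0.3832 = 0.0109 kg/m³.

0.0109 kg/m³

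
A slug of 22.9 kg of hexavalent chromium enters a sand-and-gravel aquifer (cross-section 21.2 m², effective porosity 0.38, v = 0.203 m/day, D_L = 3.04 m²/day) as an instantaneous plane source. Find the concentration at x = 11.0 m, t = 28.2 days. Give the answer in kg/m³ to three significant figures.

For an instantaneous plane source, C(x,t) = M/(n_e·A·√(4πDt)) · exp(−(x−vt)²/(4Dt)), with n_e·A the pore (flow) area.
Plume center vt = 0.203 × 28.2 = 5.7246 m, so the well at 11.0 m is 5.2754 m downgradient of the peak.
√(4πDt) = 32.82 m, giving peak height M/(n_e·A·√(4πDt)) = 22.9/(0.38 × 21.2 × 32.82) = 0.08661 kg/m³.
(x−vt)²/(4Dt) = (5.2754)²/(4 × 3.04 × 28.2) = 0.08116; exp(−0.08116) = 0.9220.
C = 0.08661 × 0.9220 = 0.0799 kg/m³.

0.0799 kg/m³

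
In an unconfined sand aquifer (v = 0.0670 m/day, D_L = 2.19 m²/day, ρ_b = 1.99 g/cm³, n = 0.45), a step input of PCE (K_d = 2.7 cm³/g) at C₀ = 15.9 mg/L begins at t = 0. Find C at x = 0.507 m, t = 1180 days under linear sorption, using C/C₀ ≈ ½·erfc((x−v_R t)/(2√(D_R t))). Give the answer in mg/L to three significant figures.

9.71 mg/L

Retardation factor R = 1 + ρ_b·K_d/n = 1 + 1.99 × 2.7/0.45 = 12.94.
Sorption retards both mechanisms: v_R = v/R = 0.005178 m/day, D_R = D/R = 0.1692 m²/day.
v_R·t = 0.005178 × 1180 = 6.11004 m; 2√(D_R t) = 28.26 m; argument = (0.507 − 6.11004)/28.26 = -0.1983.
C = C₀ × ½·erfc(-0.1983) = 15.9 × 0.6104 = 9.71 mg/L.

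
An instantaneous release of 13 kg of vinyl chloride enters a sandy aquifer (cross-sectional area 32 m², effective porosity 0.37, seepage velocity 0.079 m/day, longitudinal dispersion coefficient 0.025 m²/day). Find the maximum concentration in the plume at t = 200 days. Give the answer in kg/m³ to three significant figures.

The peak of an instantaneous 1D plume sits at x = vt; there the Gaussian factor is 1 and C_max = M/(n_e·A·√(4πDt)), where n_e·A is the pore area the mass is dissolved in.
√(4πDt) = √(4π × 0.025 × 200) = 7.927 m, so C_max = 13/(0.37 × 32 × 7.927) = 0.139 kg/m³.

0.139 kg/m³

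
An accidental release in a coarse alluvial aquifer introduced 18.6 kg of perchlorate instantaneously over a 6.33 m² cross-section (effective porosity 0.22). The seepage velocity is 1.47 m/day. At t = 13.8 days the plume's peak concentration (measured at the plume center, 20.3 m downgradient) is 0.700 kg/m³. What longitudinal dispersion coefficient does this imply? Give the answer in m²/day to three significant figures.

At the plume center C_max = M/(n_e·A·√(4πDt)), so D = M²/(4πt·(n_e·A·C_max)²).
n_e·A·C_max = 0.22 × 6.33 × 0.700 = 0.9748 kg/m.
D = 18.6²/(4π × 13.8 × 0.9748²) = 2.10 m²/day.

2.10 m²/day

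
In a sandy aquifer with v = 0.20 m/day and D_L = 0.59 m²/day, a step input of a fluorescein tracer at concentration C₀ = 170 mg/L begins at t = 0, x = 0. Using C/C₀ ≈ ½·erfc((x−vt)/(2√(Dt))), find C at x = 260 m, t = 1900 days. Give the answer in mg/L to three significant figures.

For a continuous step input, C/C₀ ≈ ½·erfc((x−vt)/(2√(Dt))).
vt = 0.20 × 1900 = 380 m and 2√(Dt) = 2√(0.59 × 1900) = 66.96 m.
Argument (x−vt)/(2√(Dt)) = (260 − 380)/66.96 = -1.792; ½·erfc(-1.792) = 0.9944.
C = 170 × 0.9944 = 169 mg/L.

169 mg/L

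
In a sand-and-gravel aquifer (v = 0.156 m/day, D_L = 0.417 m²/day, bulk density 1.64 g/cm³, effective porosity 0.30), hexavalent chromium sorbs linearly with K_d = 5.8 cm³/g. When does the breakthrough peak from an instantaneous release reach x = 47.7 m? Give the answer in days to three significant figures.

Retardation factor R = 1 + ρ_b·K_d/n = 1 + 1.64 × 5.8/0.30 = 32.71.
Sorption retards both mechanisms: v_R = v/R = 0.004769 m/day, D_R = D/R = 0.01275 m²/day.
Peak time from v_R²t² + 2D_R t − x² = 0: t = (√(D_R² + v_R²x²) − D_R)/v_R².
√(D_R² + v_R²x²) = √(0.01275² + 0.004769² × 47.7²) = 0.2278; v_R² = 2.274e-05.
t = (0.2278 − 0.01275)/2.274e-05 = 9460 days.

9460 days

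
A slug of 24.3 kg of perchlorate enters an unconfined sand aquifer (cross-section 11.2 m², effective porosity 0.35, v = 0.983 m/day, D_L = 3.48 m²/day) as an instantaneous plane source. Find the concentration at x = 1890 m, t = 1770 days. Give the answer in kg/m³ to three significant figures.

For an instantaneous plane source, C(x,t) = M/(n_e·A·√(4πDt)) · exp(−(x−vt)²/(4Dt)), with n_e·A the pore (flow) area.
Plume center vt = 0.983 × 1770 = 1739.91 m, so the well at 1890 m is 150.09 m downgradient of the peak.
√(4πDt) = 278.2 m, giving peak height M/(n_e·A·√(4πDt)) = 24.3/(0.35 × 11.2 × 278.2) = 0.02228 kg/m³.
(x−vt)²/(4Dt) = (150.09)²/(4 × 3.48 × 1770) = 0.9143; exp(−0.9143) = 0.4008.
C = 0.02228 × 0.4008 = 0.00893 kg/m³.

0.00893 kg/m³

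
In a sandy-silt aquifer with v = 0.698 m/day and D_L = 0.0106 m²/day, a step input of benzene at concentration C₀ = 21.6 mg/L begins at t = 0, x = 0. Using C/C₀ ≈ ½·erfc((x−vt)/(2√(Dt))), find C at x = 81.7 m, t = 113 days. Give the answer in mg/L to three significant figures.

For a continuous step input, C/C₀ ≈ ½·erfc((x−vt)/(2√(Dt))).
vt = 0.698 × 113 = 78.874 m and 2√(Dt) = 2√(0.0106 × 113) = 2.189 m.
Argument (x−vt)/(2√(Dt)) = (81.7 − 78.874)/2.189 = 1.291; ½·erfc(1.291) = 0.03394.
C = 21.6 × 0.03394 = 0.733 mg/L.

0.733 mg/L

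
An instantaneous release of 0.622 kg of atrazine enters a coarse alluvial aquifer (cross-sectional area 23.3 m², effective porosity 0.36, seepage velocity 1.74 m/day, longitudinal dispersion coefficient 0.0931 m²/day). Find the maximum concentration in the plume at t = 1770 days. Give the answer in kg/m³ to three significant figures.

The peak of an instantaneous 1D plume sits at x = vt; there the Gaussian factor is 1 and C_max = M/(n_e·A·√(4πDt)), where n_e·A is the pore area the mass is dissolved in.
√(4πDt) = √(4π × 0.0931 × 1770) = 45.51 m, so C_max = 0.622/(0.36 × 23.3 × 45.51) = 0.00163 kg/m³.

0.00163 kg/m³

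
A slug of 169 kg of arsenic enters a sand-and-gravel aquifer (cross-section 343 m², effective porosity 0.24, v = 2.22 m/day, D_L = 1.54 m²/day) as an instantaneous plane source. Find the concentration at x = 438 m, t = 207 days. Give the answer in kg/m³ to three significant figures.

0.0225 kg/m³

For an instantaneous plane source, C(x,t) = M/(n_e·A·√(4πDt)) · exp(−(x−vt)²/(4Dt)), with n_e·A the pore (flow) area.
Plume center vt = 2.22 × 207 = 459.54 m, so the well at 438 m is 21.54 m upgradient of the peak.
√(4πDt) = 63.29 m, giving peak height M/(n_e·A·√(4πDt)) = 169/(0.24 × 343 × 63.29) = 0.03244 kg/m³.
(x−vt)²/(4Dt) = (-21.54)²/(4 × 1.54 × 207) = 0.3639; exp(−0.3639) = 0.6950.
C = 0.03244 × 0.6950 = 0.0225 kg/m³.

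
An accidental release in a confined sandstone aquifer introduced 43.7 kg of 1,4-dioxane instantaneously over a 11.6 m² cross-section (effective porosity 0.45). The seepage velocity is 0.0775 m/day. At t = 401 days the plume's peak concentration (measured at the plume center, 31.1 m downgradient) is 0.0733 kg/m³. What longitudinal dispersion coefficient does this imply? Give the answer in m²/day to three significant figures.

2.59 m²/day

At the plume center C_max = M/(n_e·A·√(4πDt)), so D = M²/(4πt·(n_e·A·C_max)²).
n_e·A·C_max = 0.45 × 11.6 × 0.0733 = 0.3826 kg/m.
D = 43.7²/(4π × 401 × 0.3826²) = 2.59 m²/day.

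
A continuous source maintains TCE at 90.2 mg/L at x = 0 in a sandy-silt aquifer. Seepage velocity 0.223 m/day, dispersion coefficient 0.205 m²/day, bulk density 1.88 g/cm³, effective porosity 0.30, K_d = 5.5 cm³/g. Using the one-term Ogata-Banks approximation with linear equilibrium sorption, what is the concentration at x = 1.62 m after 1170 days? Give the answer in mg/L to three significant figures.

84.8 mg/L

Retardation factor R = 1 + ρ_b·K_d/n = 1 + 1.88 × 5.5/0.30 = 35.47.
Sorption retards both mechanisms: v_R = v/R = 0.006287 m/day, D_R = D/R = 0.005780 m²/day.
v_R·t = 0.006287 × 1170 = 7.35579 m; 2√(D_R t) = 5.201 m; argument = (1.62 − 7.35579)/5.201 = -1.103.
C = C₀ × ½·erfc(-1.103) = 90.2 × 0.9406 = 84.8 mg/L.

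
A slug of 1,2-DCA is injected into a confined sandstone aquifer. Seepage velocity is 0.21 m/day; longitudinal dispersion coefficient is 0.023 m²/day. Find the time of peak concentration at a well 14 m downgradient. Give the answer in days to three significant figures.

66.1 days

For the 1D instantaneous-source solution, setting ∂C/∂t = 0 at fixed x gives v²t² + 2Dt − x² = 0, so t = (√(D² + v²x²) − D)/v².
√(D² + v²x²) = √(0.023² + 0.21² × 14²) = 2.940; v² = 0.0441.
t = (2.940 − 0.023)/0.0441 = 66.1 days (vs. the pure-advection estimate x/v = 66.7 d).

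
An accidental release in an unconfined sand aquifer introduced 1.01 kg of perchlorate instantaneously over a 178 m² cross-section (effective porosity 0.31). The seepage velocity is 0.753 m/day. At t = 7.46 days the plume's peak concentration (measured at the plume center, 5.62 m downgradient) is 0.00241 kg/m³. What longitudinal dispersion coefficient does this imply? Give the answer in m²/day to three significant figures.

0.615 m²/day

At the plume center C_max = M/(n_e·A·√(4πDt)), so D = M²/(4πt·(n_e·A·C_max)²).
n_e·A·C_max = 0.31 × 178 × 0.00241 = 0.1330 kg/m.
D = 1.01²/(4π × 7.46 × 0.1330²) = 0.615 m²/day.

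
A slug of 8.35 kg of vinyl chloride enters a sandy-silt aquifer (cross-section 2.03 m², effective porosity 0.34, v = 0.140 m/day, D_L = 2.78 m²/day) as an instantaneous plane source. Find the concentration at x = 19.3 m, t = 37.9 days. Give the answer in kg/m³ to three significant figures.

For an instantaneous plane source, C(x,t) = M/(n_e·A·√(4πDt)) · exp(−(x−vt)²/(4Dt)), with n_e·A the pore (flow) area.
Plume center vt = 0.140 × 37.9 = 5.306 m, so the well at 19.3 m is 13.994 m downgradient of the peak.
√(4πDt) = 36.39 m, giving peak height M/(n_e·A·√(4πDt)) = 8.35/(0.34 × 2.03 × 36.39) = 0.3325 kg/m³.
(x−vt)²/(4Dt) = (13.994)²/(4 × 2.78 × 37.9) = 0.4647; exp(−0.4647) = 0.6283.
C = 0.3325 × 0.6283 = 0.209 kg/m³.

0.209 kg/m³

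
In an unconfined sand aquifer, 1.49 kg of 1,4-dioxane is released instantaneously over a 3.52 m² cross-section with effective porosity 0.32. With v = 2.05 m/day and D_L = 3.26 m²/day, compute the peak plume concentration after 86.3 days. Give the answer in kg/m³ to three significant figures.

The peak of an instantaneous 1D plume sits at x = vt; there the Gaussian factor is 1 and C_max = M/(n_e·A·√(4πDt)), where n_e·A is the pore area the mass is dissolved in.
√(4πDt) = √(4π × 3.26 × 86.3) = 59.46 m, so C_max = 1.49/(0.32 × 3.52 × 59.46) = 0.0222 kg/m³.

0.0222 kg/m³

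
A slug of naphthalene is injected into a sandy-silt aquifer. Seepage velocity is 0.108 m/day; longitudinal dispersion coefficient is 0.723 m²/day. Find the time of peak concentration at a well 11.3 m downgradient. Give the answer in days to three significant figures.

For the 1D instantaneous-source solution, setting ∂C/∂t = 0 at fixed x gives v²t² + 2Dt − x² = 0, so t = (√(D² + v²x²) − D)/v².
√(D² + v²x²) = √(0.723² + 0.108² × 11.3²) = 1.418; v² = 0.011664.
t = (1.418 − 0.723)/0.011664 = 59.6 days (vs. the pure-advection estimate x/v = 105 d).

59.6 days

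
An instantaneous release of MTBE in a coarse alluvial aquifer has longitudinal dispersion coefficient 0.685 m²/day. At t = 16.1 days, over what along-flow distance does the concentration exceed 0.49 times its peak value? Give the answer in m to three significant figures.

The plume is Gaussian with σ = √(2Dt) = √(2 × 0.685 × 16.1) = 4.696 m.
C/C_peak = exp(−Δx²/(2σ²)) = 0.49 ⇒ Δx = σ·√(−2 ln 0.49) = 4.696 × 1.194 = 5.607 m.
Width = 2Δx = 11.2 m.

11.2 m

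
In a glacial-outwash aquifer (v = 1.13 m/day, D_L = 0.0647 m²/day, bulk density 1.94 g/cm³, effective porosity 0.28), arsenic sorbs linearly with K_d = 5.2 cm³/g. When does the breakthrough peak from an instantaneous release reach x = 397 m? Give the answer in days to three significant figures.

13000 days

Retardation factor R = 1 + ρ_b·K_d/n = 1 + 1.94 × 5.2/0.28 = 37.03.
Sorption retards both mechanisms: v_R = v/R = 0.03052 m/day, D_R = D/R = 0.001747 m²/day.
Peak time from v_R²t² + 2D_R t − x² = 0: t = (√(D_R² + v_R²x²) − D_R)/v_R².
√(D_R² + v_R²x²) = √(0.001747² + 0.03052² × 397²) = 12.12; v_R² = 0.0009315.
t = (12.12 − 0.001747)/0.0009315 = 13000 days.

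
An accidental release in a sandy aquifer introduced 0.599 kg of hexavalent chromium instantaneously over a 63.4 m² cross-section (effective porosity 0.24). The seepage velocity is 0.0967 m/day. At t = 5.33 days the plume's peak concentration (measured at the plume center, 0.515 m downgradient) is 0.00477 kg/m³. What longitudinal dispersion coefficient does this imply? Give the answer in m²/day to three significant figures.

1.02 m²/day

At the plume center C_max = M/(n_e·A·√(4πDt)), so D = M²/(4πt·(n_e·A·C_max)²).
n_e·A·C_max = 0.24 × 63.4 × 0.00477 = 0.07258 kg/m.
D = 0.599²/(4π × 5.33 × 0.07258²) = 1.02 m²/day.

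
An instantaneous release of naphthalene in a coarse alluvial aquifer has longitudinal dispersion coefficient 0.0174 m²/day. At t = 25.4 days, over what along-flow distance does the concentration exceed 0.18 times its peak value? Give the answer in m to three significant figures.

The plume is Gaussian with σ = √(2Dt) = √(2 × 0.0174 × 25.4) = 0.9402 m.
C/C_peak = exp(−Δx²/(2σ²)) = 0.18 ⇒ Δx = σ·√(−2 ln 0.18) = 0.9402 × 1.852 = 1.741 m.
Width = 2Δx = 3.48 m.

3.48 m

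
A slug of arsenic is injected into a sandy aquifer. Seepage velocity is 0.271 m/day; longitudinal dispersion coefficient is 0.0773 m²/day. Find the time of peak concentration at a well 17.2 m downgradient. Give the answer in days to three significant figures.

For the 1D instantaneous-source solution, setting ∂C/∂t = 0 at fixed x gives v²t² + 2Dt − x² = 0, so t = (√(D² + v²x²) − D)/v².
√(D² + v²x²) = √(0.0773² + 0.271² × 17.2²) = 4.662; v² = 0.073441.
t = (4.662 − 0.0773)/0.073441 = 62.4 days (vs. the pure-advection estimate x/v = 63.5 d).

62.4 days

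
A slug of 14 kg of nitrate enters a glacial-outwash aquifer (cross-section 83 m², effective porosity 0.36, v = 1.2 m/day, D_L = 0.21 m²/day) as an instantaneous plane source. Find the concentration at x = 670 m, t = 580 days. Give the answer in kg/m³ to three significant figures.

0.00299 kg/m³

For an instantaneous plane source, C(x,t) = M/(n_e·A·√(4πDt)) · exp(−(x−vt)²/(4Dt)), with n_e·A the pore (flow) area.
Plume center vt = 1.2 × 580 = 696 m, so the well at 670 m is 26 m upgradient of the peak.
√(4πDt) = 39.12 m, giving peak height M/(n_e·A·√(4πDt)) = 14/(0.36 × 83 × 39.12) = 0.01198 kg/m³.
(x−vt)²/(4Dt) = (-26)²/(4 × 0.21 × 580) = 1.388; exp(−1.388) = 0.2496.
C = 0.01198 × 0.2496 = 0.00299 kg/m³.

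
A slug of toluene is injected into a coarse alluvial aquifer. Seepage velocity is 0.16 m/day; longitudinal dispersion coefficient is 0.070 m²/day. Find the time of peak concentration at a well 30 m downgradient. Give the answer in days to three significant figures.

For the 1D instantaneous-source solution, setting ∂C/∂t = 0 at fixed x gives v²t² + 2Dt − x² = 0, so t = (√(D² + v²x²) − D)/v².
√(D² + v²x²) = √(0.070² + 0.16² × 30²) = 4.801; v² = 0.0256.
t = (4.801 − 0.070)/0.0256 = 185 days (vs. the pure-advection estimate x/v = 188 d).

185 days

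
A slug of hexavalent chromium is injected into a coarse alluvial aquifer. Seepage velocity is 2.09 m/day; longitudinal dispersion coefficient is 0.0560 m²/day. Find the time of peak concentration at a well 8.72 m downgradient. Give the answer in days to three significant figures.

For the 1D instantaneous-source solution, setting ∂C/∂t = 0 at fixed x gives v²t² + 2Dt − x² = 0, so t = (√(D² + v²x²) − D)/v².
√(D² + v²x²) = √(0.0560² + 2.09² × 8.72²) = 18.22; v² = 4.3681.
t = (18.22 − 0.0560)/4.3681 = 4.16 days (vs. the pure-advection estimate x/v = 4.17 d).

4.16 days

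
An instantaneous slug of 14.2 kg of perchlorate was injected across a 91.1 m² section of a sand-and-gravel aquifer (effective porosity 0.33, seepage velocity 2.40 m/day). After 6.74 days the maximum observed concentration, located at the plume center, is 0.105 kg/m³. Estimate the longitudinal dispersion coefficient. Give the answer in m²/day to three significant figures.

0.239 m²/day

At the plume center C_max = M/(n_e·A·√(4πDt)), so D = M²/(4πt·(n_e·A·C_max)²).
n_e·A·C_max = 0.33 × 91.1 × 0.105 = 3.157 kg/m.
D = 14.2²/(4π × 6.74 × 3.157²) = 0.239 m²/day.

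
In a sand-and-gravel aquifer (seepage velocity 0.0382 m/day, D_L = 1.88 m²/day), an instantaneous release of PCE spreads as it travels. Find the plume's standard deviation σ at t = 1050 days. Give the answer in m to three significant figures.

62.8 m

Dispersive spreading gives a Gaussian with σ² = 2Dt; advection only shifts the center.
σ = √(2 × 1.88 × 1050) = 62.8 m.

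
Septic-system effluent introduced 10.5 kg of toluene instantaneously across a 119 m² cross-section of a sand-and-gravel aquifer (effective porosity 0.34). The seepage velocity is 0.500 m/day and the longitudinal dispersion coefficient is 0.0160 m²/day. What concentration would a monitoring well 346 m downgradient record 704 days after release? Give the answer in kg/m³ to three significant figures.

For an instantaneous plane source, C(x,t) = M/(n_e·A·√(4πDt)) · exp(−(x−vt)²/(4Dt)), with n_e·A the pore (flow) area.
Plume center vt = 0.500 × 704 = 352 m, so the well at 346 m is 6 m upgradient of the peak.
√(4πDt) = 11.90 m, giving peak height M/(n_e·A·√(4πDt)) = 10.5/(0.34 × 119 × 11.90) = 0.02181 kg/m³.
(x−vt)²/(4Dt) = (-6)²/(4 × 0.0160 × 704) = 0.7990; exp(−0.7990) = 0.4498.
C = 0.02181 × 0.4498 = 0.00981 kg/m³.

0.00981 kg/m³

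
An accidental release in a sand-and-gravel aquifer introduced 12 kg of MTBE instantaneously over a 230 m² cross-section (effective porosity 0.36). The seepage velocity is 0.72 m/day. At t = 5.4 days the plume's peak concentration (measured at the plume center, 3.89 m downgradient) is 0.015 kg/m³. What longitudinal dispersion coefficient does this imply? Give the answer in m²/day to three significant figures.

At the plume center C_max = M/(n_e·A·√(4πDt)), so D = M²/(4πt·(n_e·A·C_max)²).
n_e·A·C_max = 0.36 × 230 × 0.015 = 1.242 kg/m.
D = 12²/(4π × 5.4 × 1.242²) = 1.38 m²/day.

1.38 m²/day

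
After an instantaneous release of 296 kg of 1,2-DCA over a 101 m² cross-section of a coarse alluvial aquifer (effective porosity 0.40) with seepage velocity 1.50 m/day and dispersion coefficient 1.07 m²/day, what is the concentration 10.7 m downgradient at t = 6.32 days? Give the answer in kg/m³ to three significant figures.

0.752 kg/m³

For an instantaneous plane source, C(x,t) = M/(n_e·A·√(4πDt)) · exp(−(x−vt)²/(4Dt)), with n_e·A the pore (flow) area.
Plume center vt = 1.50 × 6.32 = 9.48 m, so the well at 10.7 m is 1.22 m downgradient of the peak.
√(4πDt) = 9.218 m, giving peak height M/(n_e·A·√(4πDt)) = 296/(0.40 × 101 × 9.218) = 0.7948 kg/m³.
(x−vt)²/(4Dt) = (1.22)²/(4 × 1.07 × 6.32) = 0.05502; exp(−0.05502) = 0.9465.
C = 0.7948 × 0.9465 = 0.752 kg/m³.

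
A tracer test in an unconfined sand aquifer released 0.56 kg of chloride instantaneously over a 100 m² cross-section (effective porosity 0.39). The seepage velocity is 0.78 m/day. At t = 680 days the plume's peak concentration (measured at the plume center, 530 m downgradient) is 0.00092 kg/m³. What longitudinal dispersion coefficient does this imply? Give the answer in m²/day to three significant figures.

At the plume center C_max = M/(n_e·A·√(4πDt)), so D = M²/(4πt·(n_e·A·C_max)²).
n_e·A·C_max = 0.39 × 100 × 0.00092 = 0.03588 kg/m.
D = 0.56²/(4π × 680 × 0.03588²) = 0.0285 m²/day.

0.0285 m²/day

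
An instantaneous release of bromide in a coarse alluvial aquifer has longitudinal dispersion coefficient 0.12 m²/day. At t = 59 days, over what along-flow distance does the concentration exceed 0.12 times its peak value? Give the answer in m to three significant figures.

15.5 m

The plume is Gaussian with σ = √(2Dt) = √(2 × 0.12 × 59) = 3.763 m.
C/C_peak = exp(−Δx²/(2σ²)) = 0.12 ⇒ Δx = σ·√(−2 ln 0.12) = 3.763 × 2.059 = 7.748 m.
Width = 2Δx = 15.5 m.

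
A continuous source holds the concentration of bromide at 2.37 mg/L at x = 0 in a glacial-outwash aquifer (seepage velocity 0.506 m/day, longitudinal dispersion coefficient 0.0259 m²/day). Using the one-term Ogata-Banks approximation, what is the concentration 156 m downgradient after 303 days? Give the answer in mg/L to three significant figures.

0.591 mg/L

For a continuous step input, C/C₀ ≈ ½·erfc((x−vt)/(2√(Dt))).
vt = 0.506 × 303 = 153.318 m and 2√(Dt) = 2√(0.0259 × 303) = 5.603 m.
Argument (x−vt)/(2√(Dt)) = (156 − 153.318)/5.603 = 0.4787; ½·erfc(0.4787) = 0.2492.
C = 2.37 × 0.2492 = 0.591 mg/L.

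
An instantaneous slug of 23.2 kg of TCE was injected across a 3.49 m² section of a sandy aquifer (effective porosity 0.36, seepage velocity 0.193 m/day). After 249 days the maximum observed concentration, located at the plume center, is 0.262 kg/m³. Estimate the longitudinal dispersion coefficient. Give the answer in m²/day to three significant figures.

At the plume center C_max = M/(n_e·A·√(4πDt)), so D = M²/(4πt·(n_e·A·C_max)²).
n_e·A·C_max = 0.36 × 3.49 × 0.262 = 0.3292 kg/m.
D = 23.2²/(4π × 249 × 0.3292²) = 1.59 m²/day.

1.59 m²/day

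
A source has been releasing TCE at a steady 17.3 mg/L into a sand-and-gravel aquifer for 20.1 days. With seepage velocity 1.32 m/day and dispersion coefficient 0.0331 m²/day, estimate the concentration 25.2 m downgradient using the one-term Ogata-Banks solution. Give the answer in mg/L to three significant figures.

For a continuous step input, C/C₀ ≈ ½·erfc((x−vt)/(2√(Dt))).
vt = 1.32 × 20.1 = 26.532 m and 2√(Dt) = 2√(0.0331 × 20.1) = 1.631 m.
Argument (x−vt)/(2√(Dt)) = (25.2 − 26.532)/1.631 = -0.8167; ½·erfc(-0.8167) = 0.8760.
C = 17.3 × 0.8760 = 15.2 mg/L.

15.2 mg/L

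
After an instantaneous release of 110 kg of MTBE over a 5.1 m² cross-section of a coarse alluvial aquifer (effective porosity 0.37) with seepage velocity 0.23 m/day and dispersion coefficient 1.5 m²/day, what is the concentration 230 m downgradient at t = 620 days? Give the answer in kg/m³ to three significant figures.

For an instantaneous plane source, C(x,t) = M/(n_e·A·√(4πDt)) · exp(−(x−vt)²/(4Dt)), with n_e·A the pore (flow) area.
Plume center vt = 0.23 × 620 = 142.6 m, so the well at 230 m is 87.4 m downgradient of the peak.
√(4πDt) = 108.1 m, giving peak height M/(n_e·A·√(4πDt)) = 110/(0.37 × 5.1 × 108.1) = 0.5393 kg/m³.
(x−vt)²/(4Dt) = (87.4)²/(4 × 1.5 × 620) = 2.053; exp(−2.053) = 0.1283.
C = 0.5393 × 0.1283 = 0.0692 kg/m³.

0.0692 kg/m³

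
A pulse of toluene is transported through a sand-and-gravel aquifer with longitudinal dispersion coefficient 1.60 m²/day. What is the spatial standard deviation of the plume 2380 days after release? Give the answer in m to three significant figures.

Dispersive spreading gives a Gaussian with σ² = 2Dt; advection only shifts the center.
σ = √(2 × 1.60 × 2380) = 87.3 m.

87.3 m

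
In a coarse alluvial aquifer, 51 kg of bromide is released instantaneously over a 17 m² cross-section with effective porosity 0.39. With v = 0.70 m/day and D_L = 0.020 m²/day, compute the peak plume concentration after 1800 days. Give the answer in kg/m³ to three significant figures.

0.362 kg/m³

The peak of an instantaneous 1D plume sits at x = vt; there the Gaussian factor is 1 and C_max = M/(n_e·A·√(4πDt)), where n_e·A is the pore area the mass is dissolved in.
√(4πDt) = √(4π × 0.020 × 1800) = 21.27 m, so C_max = 51/(0.39 × 17 × 21.27) = 0.362 kg/m³.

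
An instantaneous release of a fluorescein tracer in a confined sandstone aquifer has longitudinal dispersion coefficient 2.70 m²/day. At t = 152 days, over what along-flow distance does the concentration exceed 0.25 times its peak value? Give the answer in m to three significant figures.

The plume is Gaussian with σ = √(2Dt) = √(2 × 2.70 × 152) = 28.65 m.
C/C_peak = exp(−Δx²/(2σ²)) = 0.25 ⇒ Δx = σ·√(−2 ln 0.25) = 28.65 × 1.665 = 47.70 m.
Width = 2Δx = 95.4 m.

95.4 m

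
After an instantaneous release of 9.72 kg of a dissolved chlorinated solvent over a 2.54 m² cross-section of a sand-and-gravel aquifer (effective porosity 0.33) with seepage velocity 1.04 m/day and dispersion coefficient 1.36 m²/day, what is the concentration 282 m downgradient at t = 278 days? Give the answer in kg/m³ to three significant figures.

For an instantaneous plane source, C(x,t) = M/(n_e·A·√(4πDt)) · exp(−(x−vt)²/(4Dt)), with n_e·A the pore (flow) area.
Plume center vt = 1.04 × 278 = 289.12 m, so the well at 282 m is 7.12 m upgradient of the peak.
√(4πDt) = 68.93 m, giving peak height M/(n_e·A·√(4πDt)) = 9.72/(0.33 × 2.54 × 68.93) = 0.1682 kg/m³.
(x−vt)²/(4Dt) = (-7.12)²/(4 × 1.36 × 278) = 0.03352; exp(−0.03352) = 0.9670.
C = 0.1682 × 0.9670 = 0.163 kg/m³.

0.163 kg/m³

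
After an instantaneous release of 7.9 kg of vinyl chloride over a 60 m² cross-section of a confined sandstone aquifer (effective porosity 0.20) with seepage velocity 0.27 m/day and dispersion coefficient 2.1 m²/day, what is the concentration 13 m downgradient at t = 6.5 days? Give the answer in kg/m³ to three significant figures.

For an instantaneous plane source, C(x,t) = M/(n_e·A·√(4πDt)) · exp(−(x−vt)²/(4Dt)), with n_e·A the pore (flow) area.
Plume center vt = 0.27 × 6.5 = 1.755 m, so the well at 13 m is 11.245 m downgradient of the peak.
√(4πDt) = 13.10 m, giving peak height M/(n_e·A·√(4πDt)) = 7.9/(0.20 × 60 × 13.10) = 0.05025 kg/m³.
(x−vt)²/(4Dt) = (11.245)²/(4 × 2.1 × 6.5) = 2.316; exp(−2.316) = 0.09867.
C = 0.05025 × 0.09867 = 0.00496 kg/m³.

0.00496 kg/m³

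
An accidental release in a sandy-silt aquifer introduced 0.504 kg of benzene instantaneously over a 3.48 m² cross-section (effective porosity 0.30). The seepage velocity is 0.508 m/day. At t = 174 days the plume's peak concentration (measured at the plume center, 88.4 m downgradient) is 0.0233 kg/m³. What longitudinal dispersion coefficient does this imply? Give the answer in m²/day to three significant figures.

0.196 m²/day

At the plume center C_max = M/(n_e·A·√(4πDt)), so D = M²/(4πt·(n_e·A·C_max)²).
n_e·A·C_max = 0.30 × 3.48 × 0.0233 = 0.02433 kg/m.
D = 0.504²/(4π × 174 × 0.02433²) = 0.196 m²/day.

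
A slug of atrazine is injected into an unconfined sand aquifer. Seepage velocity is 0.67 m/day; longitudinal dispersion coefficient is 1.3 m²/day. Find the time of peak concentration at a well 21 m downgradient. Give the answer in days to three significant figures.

28.6 days

For the 1D instantaneous-source solution, setting ∂C/∂t = 0 at fixed x gives v²t² + 2Dt − x² = 0, so t = (√(D² + v²x²) − D)/v².
√(D² + v²x²) = √(1.3² + 0.67² × 21²) = 14.13; v² = 0.4489.
t = (14.13 − 1.3)/0.4489 = 28.6 days (vs. the pure-advection estimate x/v = 31.3 d).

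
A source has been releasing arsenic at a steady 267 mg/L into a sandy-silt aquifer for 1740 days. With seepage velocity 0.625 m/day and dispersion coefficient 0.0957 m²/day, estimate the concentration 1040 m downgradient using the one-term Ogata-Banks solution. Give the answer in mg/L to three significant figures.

266 mg/L

For a continuous step input, C/C₀ ≈ ½·erfc((x−vt)/(2√(Dt))).
vt = 0.625 × 1740 = 1087.5 m and 2√(Dt) = 2√(0.0957 × 1740) = 25.81 m.
Argument (x−vt)/(2√(Dt)) = (1040 − 1087.5)/25.81 = -1.840; ½·erfc(-1.840) = 0.9954.
C = 267 × 0.9954 = 266 mg/L.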